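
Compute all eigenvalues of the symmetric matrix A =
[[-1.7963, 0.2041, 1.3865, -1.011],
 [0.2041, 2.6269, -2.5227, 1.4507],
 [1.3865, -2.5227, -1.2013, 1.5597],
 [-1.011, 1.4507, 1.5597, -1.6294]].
sigma(A) ≈ {-5, -1, 0, 4}

A is real symmetric, so its spectrum consists of real eigenvalues. Expanding the characteristic polynomial of the displayed matrix gives
  det(λ I - A) = p(λ) = λ^4 + (2)λ^3 + (-19)λ^2 + (-20)λ + (0).
Solving p(λ) = 0 yields eigenvalues ≈ -5, -1, 0, 4. (A is shown rounded to 4 decimals, so these recover the underlying integer eigenvalues to within that precision.)
Verification: the trace of A = -2 equals the sum of eigenvalues -2, and det(A) ≈ 0.0001 matches the eigenvalue product 0.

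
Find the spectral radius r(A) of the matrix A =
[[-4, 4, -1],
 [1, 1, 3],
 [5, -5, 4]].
r(A) ≈ 2.9634

The eigenvalues of A are the roots of its characteristic polynomial. With M = A (coefficients from the trace, the sum of principal 2x2 minors, and det A):
  p(λ) = det(λ I - M) = λ^3 - λ^2 + 22.
No integer candidate from the rational root theorem (±divisors of 22) is a root, so the roots are irrational. The cubic discriminant is Δ = -12980 < 0, so there is one real root and a complex-conjugate pair. p(-3) = -14 and p(-2) = 10 have opposite signs, so a root lies in (-3, -2); Newton's method refines it to λ ≈ -2.5053. Dividing out (λ - (-2.5053)) leaves approximately λ^2 - 3.5053λ + 8.7815. For λ^2 - 3.5053λ + 8.7815 the discriminant is -22.8394. It is negative, so the remaining roots are the complex-conjugate pair λ ≈ 1.7526 ± 2.3895i. Their product equals the constant term, so |λ|^2 ≈ 8.7815 and |λ| ≈ 2.9634.
Thus the eigenvalues (to 4 decimals) are -2.5053 (modulus 2.5053); 1.7526 ± 2.3895i (modulus 2.9634). The spectral radius is the largest modulus: r(A) ≈ 2.9634. (Cross-check: r(A) ≤ ||A||_2 ≈ 9.9012; equality holds whenever A is normal, though it can also hold for some non-normal A.)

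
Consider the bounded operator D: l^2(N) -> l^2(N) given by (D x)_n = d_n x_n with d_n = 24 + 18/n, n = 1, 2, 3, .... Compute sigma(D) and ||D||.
sigma(D) = {24 + 18/n : n ≥ 1} ∪ {24}; ||D|| = 42

A bounded diagonal operator on l^2 with diagonal entries d_n has spectrum equal to the closure of {d_n : n ≥ 1}: every d_n is an eigenvalue (with eigenvector e_n), so {d_n} ⊂ sigma(D); the spectrum is closed, so its closure is too; and for lambda not in the closure, (D - lambda I) has bounded inverse (the diagonal entries 1/(d_n - lambda) are bounded). For our sequence d_n = 24 + 18/n, n = 1, 2, 3, ...:
  - {d_n} = {24 + 18/n : n ≥ 1}; the only limit point is 24
  - closure = {24 + 18/n : n ≥ 1} ∪ {24}
For the norm: a diagonal operator has ||D|| = sup_n |d_n|. Here d_n = 24 + 18/n is positive and decreasing, so sup_n |d_n| = d_1 = 24 + 18 = 42. So ||D|| = 42.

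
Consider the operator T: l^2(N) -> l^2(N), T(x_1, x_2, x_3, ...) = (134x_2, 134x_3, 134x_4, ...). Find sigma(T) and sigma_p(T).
sigma(T) = closed disk {z in C : |z| ≤ 134}; sigma_p(T) = open disk {z in C : |z| < 134}

Note T = 134·V where V is the unit left shift (V x)_k = x_{k+1}; so sigma(T) = 134·sigma(V) and ||T|| = 134||V||. ||T x||^2 = 17956sum_{k≥2} |x_k|^2 ≤ 17956||x||^2, with equality on {x : x_1 = 0}, so ||T|| = 134. For any lambda with |lambda| < 134, set r = lambda/134 (|r| < 1); the vector x = (1, r, r^2, ...) is in l^2 and satisfies T x = 134(r, r^2, ...) = lambda x, so lambda is an eigenvalue. On the boundary |lambda| = 134 the geometric series diverges, so no l^2 eigenvector exists, but these lambda lie in the approximate point spectrum. Hence sigma(T) is the closed disk of radius 134 and sigma_p(T) is the open disk.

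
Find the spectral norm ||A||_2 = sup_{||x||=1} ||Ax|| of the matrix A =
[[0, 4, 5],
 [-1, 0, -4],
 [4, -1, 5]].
||A||_2 ≈ 8.8512 (= sqrt(largest eigenvalue of A^T A))

||A||_2 = sigma_max(A) = sqrt(lambda_max(A^T A)). Form the symmetric matrix M = A^T A =
[[17, -4, 24],
 [-4, 17, 15],
 [24, 15, 66]].
Its characteristic polynomial (trace, sum of principal 2x2 minors, determinant of M give the coefficients) is
  p(λ) = det(λ I - M) = λ^3 - 100λ^2 + 1716λ - 1521.
No integer candidate from the rational root theorem (±divisors of 1521) is a root, so the roots are irrational. The cubic discriminant is Δ = 7786043109 > 0, so there are three distinct real roots. p(0) = -1521 and p(1) = 96 have opposite signs, so a root lies in (0, 1); Newton's method refines it to λ ≈ 0.9371. p(20) = 799 and p(21) = -324 have opposite signs, so a root lies in (20, 21); Newton's method refines it to λ ≈ 20.7184. p(78) = -1521 and p(79) = 2982 have opposite signs, so a root lies in (78, 79); Newton's method refines it to λ ≈ 78.3446. Check (Vieta): the three roots sum to 100, matching tr M = 100.
So the eigenvalues of A^T A are ≈ 0.9371, 20.7184, 78.3446 (all ≥ 0, as they must be for A^T A). The largest is λ_max ≈ 78.3446, hence ||A||_2 = sqrt(λ_max) ≈ 8.8512.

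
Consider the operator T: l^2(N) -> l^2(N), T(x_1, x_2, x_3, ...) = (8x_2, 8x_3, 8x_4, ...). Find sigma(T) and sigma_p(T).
sigma(T) = closed disk {z in C : |z| ≤ 8}; sigma_p(T) = open disk {z in C : |z| < 8}

Note T = 8·V where V is the unit left shift (V x)_k = x_{k+1}; so sigma(T) = 8·sigma(V) and ||T|| = 8||V||. ||T x||^2 = 64sum_{k≥2} |x_k|^2 ≤ 64||x||^2, with equality on {x : x_1 = 0}, so ||T|| = 8. For any lambda with |lambda| < 8, set r = lambda/8 (|r| < 1); the vector x = (1, r, r^2, ...) is in l^2 and satisfies T x = 8(r, r^2, ...) = lambda x, so lambda is an eigenvalue. On the boundary |lambda| = 8 the geometric series diverges, so no l^2 eigenvector exists, but these lambda lie in the approximate point spectrum. Hence sigma(T) is the closed disk of radius 8 and sigma_p(T) is the open disk.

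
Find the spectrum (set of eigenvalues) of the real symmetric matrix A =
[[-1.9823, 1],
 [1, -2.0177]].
sigma(A) ≈ {-3, -1}

A is real symmetric, so its spectrum consists of real eigenvalues. Expanding the characteristic polynomial of the displayed matrix gives
  det(λ I - A) = p(λ) = λ^2 + (4)λ + (3).
Solving p(λ) = 0 yields eigenvalues ≈ -3, -1. (A is shown rounded to 4 decimals, so these recover the underlying integer eigenvalues to within that precision.)
Verification: the trace of A = -4 equals the sum of eigenvalues -4, and det(A) ≈ 3.0001 matches the eigenvalue product 3.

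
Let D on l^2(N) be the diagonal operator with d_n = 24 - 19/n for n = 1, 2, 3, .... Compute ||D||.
||D|| = 24

For a diagonal operator on l^2 with entries d_n, ||D|| = sup_n |d_n|. Here d_1 = 5, d_2 = 29/2, ..., and d_n = 24 - 19/n increases monotonically toward 24. All terms lie in [5, 24), so |d_n| = d_n and the supremum is the limit 24, which is not attained by any individual d_n. Hence ||D|| = 24.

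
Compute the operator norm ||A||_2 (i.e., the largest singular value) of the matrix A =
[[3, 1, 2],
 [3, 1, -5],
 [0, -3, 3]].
||A||_2 ≈ 6.818 (= sqrt(largest eigenvalue of A^T A))

||A||_2 = sigma_max(A) = sqrt(lambda_max(A^T A)). Form the symmetric matrix M = A^T A =
[[18, 6, -9],
 [6, 11, -12],
 [-9, -12, 38]].
Its characteristic polynomial (trace, sum of principal 2x2 minors, determinant of M give the coefficients) is
  p(λ) = det(λ I - M) = λ^3 - 67λ^2 + 1039λ - 3969.
No integer candidate from the rational root theorem (±divisors of 3969) is a root, so the roots are irrational. The cubic discriminant is Δ = 132529104 > 0, so there are three distinct real roots. p(5) = -324 and p(6) = 69 have opposite signs, so a root lies in (5, 6); Newton's method refines it to λ ≈ 5.8043. p(14) = 189 and p(15) = -84 have opposite signs, so a root lies in (14, 15); Newton's method refines it to λ ≈ 14.7099. p(46) = -611 and p(47) = 684 have opposite signs, so a root lies in (46, 47); Newton's method refines it to λ ≈ 46.4858. Check (Vieta): the three roots sum to 67, matching tr M = 67.
So the eigenvalues of A^T A are ≈ 5.8043, 14.7099, 46.4858 (all ≥ 0, as they must be for A^T A). The largest is λ_max ≈ 46.4858, hence ||A||_2 = sqrt(λ_max) ≈ 6.818.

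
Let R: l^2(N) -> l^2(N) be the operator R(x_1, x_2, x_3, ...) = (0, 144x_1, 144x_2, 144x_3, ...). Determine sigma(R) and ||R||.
sigma(R) = closed disk {z in C : |z| ≤ 144}; ||R|| = 144

Note R = 144·U where U is the unit right shift (U x)_k = x_{k-1} (with x_0 := 0); so ||R|| = 144||U|| and sigma(R) = 144·sigma(U). ||R x||^2 = sum_{k≥1} |144x_k|^2 = 20736||x||^2, so ||R|| = 144 and sigma(R) ⊂ {|z| ≤ 144}. For any |lambda| < 144, the equation (R - lambda I) x = 0 forces x_1 = 0, then 144x_k = lambda x_{k+1} ⇒ x = 0, so R has no eigenvalues. But (R - lambda I) is not surjective for |lambda| < 144: solving (R - lambda I) x = e_1 would require x_n proportional to (lambda/144)^(-n), which is not in l^2. So every |lambda| < 144 lies in the residual spectrum. The boundary |lambda| = 144 is in the approximate point spectrum (the spectrum is closed). Hence sigma(R) is the closed disk of radius 144.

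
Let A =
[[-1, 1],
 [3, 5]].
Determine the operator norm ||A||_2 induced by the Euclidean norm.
||A||_2 = sqrt((36 + sqrt(1040))/2) ≈ 5.8416 (= sqrt(largest eigenvalue of A^T A))

||A||_2 = sigma_max(A) = sqrt(lambda_max(A^T A)). Form the symmetric matrix M = A^T A =
[[10, 14],
 [14, 26]].
Its characteristic polynomial (trace, determinant of M give the coefficients) is
  p(λ) = det(λ I - M) = λ^2 - 36λ + 64.
For λ^2 - 36λ + 64 the discriminant is 1040. It is nonnegative but not a perfect square, so the roots are real and irrational: λ = (36 ± sqrt(1040))/2 ≈ 34.1245, 1.8755.
So the eigenvalues of A^T A are ≈ 1.8755, 34.1245 (all ≥ 0, as they must be for A^T A). The largest is λ_max = (36 + sqrt(1040))/2 ≈ 34.1245, hence ||A||_2 = sqrt(λ_max) = sqrt((36 + sqrt(1040))/2) ≈ 5.8416.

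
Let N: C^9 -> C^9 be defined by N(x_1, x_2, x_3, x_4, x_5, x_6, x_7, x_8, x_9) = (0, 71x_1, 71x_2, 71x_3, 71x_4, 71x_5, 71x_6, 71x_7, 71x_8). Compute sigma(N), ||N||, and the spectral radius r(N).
sigma(N) = {0}; ||N|| = 71; r(N) = 0. (N is nilpotent with N^9 = 0.)

On C^9, N is a strictly lower-triangular matrix with 71 on the subdiagonal and zeros elsewhere, so its characteristic polynomial is lambda^9 and every eigenvalue is 0: sigma(N) = {0}. For the operator norm, N e_i = 71e_{i+1} for i = 1, ..., 8 and N e_9 = 0, so the singular values of N are 71 (with multiplicity 8) and 0; hence ||N|| = 71. The spectral radius r(N) = max|lambda| = 0. Note ||N|| > r(N) — characteristic of non-normal nilpotent operators. Indeed N^9 = 0.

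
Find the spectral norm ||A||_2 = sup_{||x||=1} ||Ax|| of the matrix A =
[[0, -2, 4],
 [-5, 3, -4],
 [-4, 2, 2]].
||A||_2 ≈ 8.1576 (= sqrt(largest eigenvalue of A^T A))

||A||_2 = sigma_max(A) = sqrt(lambda_max(A^T A)). Form the symmetric matrix M = A^T A =
[[41, -23, 12],
 [-23, 17, -16],
 [12, -16, 36]].
Its characteristic polynomial (trace, sum of principal 2x2 minors, determinant of M give the coefficients) is
  p(λ) = det(λ I - M) = λ^3 - 94λ^2 + 1856λ - 1936.
No integer candidate from the rational root theorem (±divisors of 1936) is a root, so the roots are irrational. The cubic discriminant is Δ = 4410447616 > 0, so there are three distinct real roots. p(1) = -173 and p(2) = 1408 have opposite signs, so a root lies in (1, 2); Newton's method refines it to λ ≈ 1.1041. p(26) = 352 and p(27) = -667 have opposite signs, so a root lies in (26, 27); Newton's method refines it to λ ≈ 26.3487. p(66) = -1408 and p(67) = 1213 have opposite signs, so a root lies in (66, 67); Newton's method refines it to λ ≈ 66.5472. Check (Vieta): the three roots sum to 94, matching tr M = 94.
So the eigenvalues of A^T A are ≈ 1.1041, 26.3487, 66.5472 (all ≥ 0, as they must be for A^T A). The largest is λ_max ≈ 66.5472, hence ||A||_2 = sqrt(λ_max) ≈ 8.1576.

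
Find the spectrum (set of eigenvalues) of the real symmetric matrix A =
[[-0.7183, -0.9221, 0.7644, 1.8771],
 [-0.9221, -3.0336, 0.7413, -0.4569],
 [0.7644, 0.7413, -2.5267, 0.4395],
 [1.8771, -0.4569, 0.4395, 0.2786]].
sigma(A) ≈ {-4, -2, 2} (-2 with multiplicity 2)

A is real symmetric, so its spectrum consists of real eigenvalues. Expanding the characteristic polynomial of the displayed matrix gives
  det(λ I - A) = p(λ) = λ^4 + (6)λ^3 + (4)λ^2 + (-24)λ + (-32).
Solving p(λ) = 0 yields eigenvalues ≈ -4, -2, -2, 2. (A is shown rounded to 4 decimals, so these recover the underlying integer eigenvalues to within that precision.)
Verification: the trace of A = -6 equals the sum of eigenvalues -6, and det(A) ≈ -31.9996 matches the eigenvalue product -32.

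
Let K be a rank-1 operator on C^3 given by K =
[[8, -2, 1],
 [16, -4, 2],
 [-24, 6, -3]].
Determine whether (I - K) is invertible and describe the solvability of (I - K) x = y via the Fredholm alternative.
(I - K) is singular (det(I - K) = 0, i.e. 1 ∈ sigma(K)). (I - K) x = y is solvable iff y ⊥ ker((I - K)^*) = span{(8, -2, 1)}, i.e. iff 8y_1 - 2y_2 + y_3 = 0. When solvable, the solutions are x = y + c·(1, 2, -3), c arbitrary (ker(I - K) = span{(1, 2, -3)}, dimension 1).

K has rank 1, so it is an outer product K = u v^T: every row of K is a multiple of one row vector. Reading off the entries, u = (1, 2, -3) and v = (8, -2, 1) (row i of K equals u_i·v^T). A rank-one matrix u v^T satisfies K u = u (v·u) and kills the (2)-dimensional subspace v^⊥, so its characteristic polynomial is lambda^2 (lambda - v·u) with v·u = tr K = 1. Hence the eigenvalues of I - K are 1 (multiplicity 2) and 1 - (1) = 0, so det(I - K) = 0. (Direct check: I - K =
[[-7, 2, -1],
 [-16, 5, -2],
 [24, -6, 4]]
has determinant 0.) So 1 is an eigenvalue of K and (I - K) is not invertible. The finite-dimensional Fredholm alternative says: either (I - K) is invertible, or ker(I - K) ≠ {0} and then range(I - K) = ker((I - K)^*)^⊥, with dim ker(I - K) = dim ker((I - K)^*). We are in the second case, so we need both kernels. Kernel of I - K: (I - K) u = u - u (v·u) = u - u = 0, so ker(I - K) = span{u} = span{(1, 2, -3)} (it is exactly 1-dimensional because rank(I - K) = 2). Kernel of the adjoint: K is real, so (I - K)^* = I - K^T = I - v u^T, and (I - v u^T) v = v - v (u·v) = 0; hence ker((I - K)^*) = span{v} = span{(8, -2, 1)}. Therefore (I - K) x = y is solvable iff <y, v> = 0, i.e. iff 8y_1 - 2y_2 + y_3 = 0. When this holds, K y = u (v·y) = 0, so (I - K) y = y and x = y is a particular solution; the full solution set is the line x = y + c·u = y + c·(1, 2, -3), c ∈ C.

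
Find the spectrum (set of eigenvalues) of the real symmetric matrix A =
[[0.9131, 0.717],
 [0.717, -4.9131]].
sigma(A) ≈ {-5, 1}

A is real symmetric, so its spectrum consists of real eigenvalues. Expanding the characteristic polynomial of the displayed matrix gives
  det(λ I - A) = p(λ) = λ^2 + (4)λ + (-5).
Solving p(λ) = 0 yields eigenvalues ≈ -5, 1. (A is shown rounded to 4 decimals, so these recover the underlying integer eigenvalues to within that precision.)
Verification: the trace of A = -4 equals the sum of eigenvalues -4, and det(A) ≈ -5.0002 matches the eigenvalue product -5.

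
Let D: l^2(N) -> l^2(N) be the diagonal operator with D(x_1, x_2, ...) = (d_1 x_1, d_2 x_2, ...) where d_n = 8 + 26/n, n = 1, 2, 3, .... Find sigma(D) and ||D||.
sigma(D) = {8 + 26/n : n ≥ 1} ∪ {8}; ||D|| = 34

A bounded diagonal operator on l^2 with diagonal entries d_n has spectrum equal to the closure of {d_n : n ≥ 1}: every d_n is an eigenvalue (with eigenvector e_n), so {d_n} ⊂ sigma(D); the spectrum is closed, so its closure is too; and for lambda not in the closure, (D - lambda I) has bounded inverse (the diagonal entries 1/(d_n - lambda) are bounded). For our sequence d_n = 8 + 26/n, n = 1, 2, 3, ...:
  - {d_n} = {8 + 26/n : n ≥ 1}; the only limit point is 8
  - closure = {8 + 26/n : n ≥ 1} ∪ {8}
For the norm: a diagonal operator has ||D|| = sup_n |d_n|. Here d_n = 8 + 26/n is positive and decreasing, so sup_n |d_n| = d_1 = 8 + 26 = 34. So ||D|| = 34.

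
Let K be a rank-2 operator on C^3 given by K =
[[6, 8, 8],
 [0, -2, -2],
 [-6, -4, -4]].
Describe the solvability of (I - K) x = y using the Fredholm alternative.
(I - K) is invertible (det(I - K) = 13 ≠ 0), so for every y in C^3 the equation (I - K) x = y has a unique solution.

K has rank 2 and factors as K = U V^T = u1 v1^T + u2 v2^T with u1 = (-2, 0, 2), v1 = (-3, -3, -3), u2 = (-2, 2, -2), v2 = (0, -1, -1) (multiplying out reproduces the displayed K). The nonzero eigenvalues of U V^T coincide with those of the 2 x 2 matrix G = V^T U = [[v1·u1, v1·u2], [v2·u1, v2·u2]] = [[0, 6], [-2, 0]], and by the Sylvester determinant identity det(I_3 - U V^T) = det(I_2 - V^T U) = det([[1, -6], [2, 1]]) = (1)(1) - (-6)(2) = 13. (Direct check: I - K =
[[-5, -8, -8],
 [0, 3, 2],
 [6, 4, 5]]
has determinant 13.) The finite-dimensional Fredholm alternative says: either (I - K) is invertible, or ker(I - K) ≠ {0} and then range(I - K) = ker((I - K)^*)^⊥, with dim ker(I - K) = dim ker((I - K)^*). Since det(I - K) ≠ 0, 1 is not an eigenvalue of K and ker(I - K) = {0}, so we are in the first case: for every y there is a unique x = (I - K)^(-1) y. (Explicitly, by the Woodbury identity, (I - U V^T)^(-1) = I + U (I_2 - G)^(-1) V^T.)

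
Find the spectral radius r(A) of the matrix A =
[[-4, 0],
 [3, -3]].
r(A) = 4

The eigenvalues of A are the roots of its characteristic polynomial. With M = A (coefficients from the trace and determinant):
  p(λ) = det(λ I - M) = λ^2 + 7λ + 12.
For λ^2 + 7λ + 12 the discriminant is 1. It is a perfect square (1^2), so the roots are rational: λ = (-7 ± 1)/2 = -3, -4.
Thus the eigenvalues (to 4 decimals) are -3 (modulus 3); -4 (modulus 4). The spectral radius is the largest modulus: r(A) = 4. (Cross-check: r(A) ≤ ||A||_2 ≈ 5.389; equality holds whenever A is normal, though it can also hold for some non-normal A.)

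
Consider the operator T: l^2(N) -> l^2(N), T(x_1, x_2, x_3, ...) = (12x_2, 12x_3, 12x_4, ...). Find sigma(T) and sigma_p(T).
sigma(T) = closed disk {z in C : |z| ≤ 12}; sigma_p(T) = open disk {z in C : |z| < 12}

Note T = 12·V where V is the unit left shift (V x)_k = x_{k+1}; so sigma(T) = 12·sigma(V) and ||T|| = 12||V||. ||T x||^2 = 144sum_{k≥2} |x_k|^2 ≤ 144||x||^2, with equality on {x : x_1 = 0}, so ||T|| = 12. For any lambda with |lambda| < 12, set r = lambda/12 (|r| < 1); the vector x = (1, r, r^2, ...) is in l^2 and satisfies T x = 12(r, r^2, ...) = lambda x, so lambda is an eigenvalue. On the boundary |lambda| = 12 the geometric series diverges, so no l^2 eigenvector exists, but these lambda lie in the approximate point spectrum. Hence sigma(T) is the closed disk of radius 12 and sigma_p(T) is the open disk.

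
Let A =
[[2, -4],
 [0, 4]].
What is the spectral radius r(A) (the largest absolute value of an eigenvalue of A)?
r(A) = 4

The eigenvalues of A are the roots of its characteristic polynomial. With M = A (coefficients from the trace and determinant):
  p(λ) = det(λ I - M) = λ^2 - 6λ + 8.
For λ^2 - 6λ + 8 the discriminant is 4. It is a perfect square (2^2), so the roots are rational: λ = (6 ± 2)/2 = 4, 2.
Thus the eigenvalues (to 4 decimals) are 4 (modulus 4); 2 (modulus 2). The spectral radius is the largest modulus: r(A) = 4. (Cross-check: r(A) ≤ ||A||_2 ≈ 5.8416; equality holds whenever A is normal, though it can also hold for some non-normal A.)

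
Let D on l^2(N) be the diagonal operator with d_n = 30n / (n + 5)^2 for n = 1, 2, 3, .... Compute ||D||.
||D|| = 3/2 (attained at n = 5)

For D diagonal, ||D|| = sup_n |d_n|. Treat f(x) = 30x / (x + 5)^2 for real x > 0. By the quotient rule, f'(x) = 30(5 - x)/(x + 5)^3, which is positive for x < 5 and negative for x > 5. So f has a unique maximum at x = 5, and since 5 is a positive integer, the supremum over n ≥ 1 is attained at n = 5: d_5 = 30·5/(5 + 5)^2 = 30·5/100 = 3/2. Hence ||D|| = 3/2.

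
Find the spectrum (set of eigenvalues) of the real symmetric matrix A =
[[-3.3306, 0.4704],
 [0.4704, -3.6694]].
sigma(A) ≈ {-4, -3}

A is real symmetric, so its spectrum consists of real eigenvalues. Expanding the characteristic polynomial of the displayed matrix gives
  det(λ I - A) = p(λ) = λ^2 + (7)λ + (12).
Solving p(λ) = 0 yields eigenvalues ≈ -4, -3. (A is shown rounded to 4 decimals, so these recover the underlying integer eigenvalues to within that precision.)
Verification: the trace of A = -7 equals the sum of eigenvalues -7, and det(A) ≈ 12.0000 matches the eigenvalue product 12.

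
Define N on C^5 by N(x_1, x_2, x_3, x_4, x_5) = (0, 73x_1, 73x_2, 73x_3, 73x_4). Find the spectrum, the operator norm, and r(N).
sigma(N) = {0}; ||N|| = 73; r(N) = 0. (N is nilpotent with N^5 = 0.)

On C^5, N is a strictly lower-triangular matrix with 73 on the subdiagonal and zeros elsewhere, so its characteristic polynomial is lambda^5 and every eigenvalue is 0: sigma(N) = {0}. For the operator norm, N e_i = 73e_{i+1} for i = 1, ..., 4 and N e_5 = 0, so the singular values of N are 73 (with multiplicity 4) and 0; hence ||N|| = 73. The spectral radius r(N) = max|lambda| = 0. Note ||N|| > r(N) — characteristic of non-normal nilpotent operators. Indeed N^5 = 0.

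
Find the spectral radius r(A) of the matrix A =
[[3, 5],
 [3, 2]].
r(A) = (5 + sqrt(61))/2 ≈ 6.4051

The eigenvalues of A are the roots of its characteristic polynomial. With M = A (coefficients from the trace and determinant):
  p(λ) = det(λ I - M) = λ^2 - 5λ - 9.
For λ^2 - 5λ - 9 the discriminant is 61. It is nonnegative but not a perfect square, so the roots are real and irrational: λ = (5 ± sqrt(61))/2 ≈ 6.4051, -1.4051.
Thus the eigenvalues (to 4 decimals) are 6.4051 (modulus 6.4051); -1.4051 (modulus 1.4051). The spectral radius is the largest modulus: r(A) = (5 + sqrt(61))/2 ≈ 6.4051. (Cross-check: r(A) ≤ ||A||_2 ≈ 6.7237; equality holds whenever A is normal, though it can also hold for some non-normal A.)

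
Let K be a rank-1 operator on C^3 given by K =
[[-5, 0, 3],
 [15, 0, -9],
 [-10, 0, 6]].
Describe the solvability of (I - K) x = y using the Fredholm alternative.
(I - K) is singular (det(I - K) = 0, i.e. 1 ∈ sigma(K)). (I - K) x = y is solvable iff y ⊥ ker((I - K)^*) = span{(-5, 0, 3)}, i.e. iff -5y_1 + 3y_3 = 0. When solvable, the solutions are x = y + c·(1, -3, 2), c arbitrary (ker(I - K) = span{(1, -3, 2)}, dimension 1).

K has rank 1, so it is an outer product K = u v^T: every row of K is a multiple of one row vector. Reading off the entries, u = (1, -3, 2) and v = (-5, 0, 3) (row i of K equals u_i·v^T). A rank-one matrix u v^T satisfies K u = u (v·u) and kills the (2)-dimensional subspace v^⊥, so its characteristic polynomial is lambda^2 (lambda - v·u) with v·u = tr K = 1. Hence the eigenvalues of I - K are 1 (multiplicity 2) and 1 - (1) = 0, so det(I - K) = 0. (Direct check: I - K =
[[6, 0, -3],
 [-15, 1, 9],
 [10, 0, -5]]
has determinant 0.) So 1 is an eigenvalue of K and (I - K) is not invertible. The finite-dimensional Fredholm alternative says: either (I - K) is invertible, or ker(I - K) ≠ {0} and then range(I - K) = ker((I - K)^*)^⊥, with dim ker(I - K) = dim ker((I - K)^*). We are in the second case, so we need both kernels. Kernel of I - K: (I - K) u = u - u (v·u) = u - u = 0, so ker(I - K) = span{u} = span{(1, -3, 2)} (it is exactly 1-dimensional because rank(I - K) = 2). Kernel of the adjoint: K is real, so (I - K)^* = I - K^T = I - v u^T, and (I - v u^T) v = v - v (u·v) = 0; hence ker((I - K)^*) = span{v} = span{(-5, 0, 3)}. Therefore (I - K) x = y is solvable iff <y, v> = 0, i.e. iff -5y_1 + 3y_3 = 0. When this holds, K y = u (v·y) = 0, so (I - K) y = y and x = y is a particular solution; the full solution set is the line x = y + c·u = y + c·(1, -3, 2), c ∈ C.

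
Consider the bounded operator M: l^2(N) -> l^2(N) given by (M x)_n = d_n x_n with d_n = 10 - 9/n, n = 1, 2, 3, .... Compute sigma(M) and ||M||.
sigma(M) = {10 - 9/n : n ≥ 1} ∪ {10}; ||M|| = 10

A bounded diagonal operator on l^2 with diagonal entries d_n has spectrum equal to the closure of {d_n : n ≥ 1}: every d_n is an eigenvalue (with eigenvector e_n), so {d_n} ⊂ sigma(M); the spectrum is closed, so its closure is too; and for lambda not in the closure, (M - lambda I) has bounded inverse (the diagonal entries 1/(d_n - lambda) are bounded). For our sequence d_n = 10 - 9/n, n = 1, 2, 3, ...:
  - {d_n} = {10 - 9/n : n ≥ 1}; the only limit point is 10
  - closure = {10 - 9/n : n ≥ 1} ∪ {10}
For the norm: a diagonal operator has ||M|| = sup_n |d_n|. Here d_n = 10 - 9/n increases monotonically from d_1 = 1 toward 10, with all terms in [1, 10); so sup_n |d_n| = 10 (the supremum is the limit, not attained). So ||M|| = 10.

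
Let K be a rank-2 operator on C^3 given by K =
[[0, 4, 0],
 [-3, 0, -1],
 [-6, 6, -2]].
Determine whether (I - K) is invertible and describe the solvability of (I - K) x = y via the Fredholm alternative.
(I - K) is invertible (det(I - K) = 21 ≠ 0), so for every y in C^3 the equation (I - K) x = y has a unique solution.

K has rank 2 and factors as K = U V^T = u1 v1^T + u2 v2^T with u1 = (0, -1, -2), v1 = (3, 0, 1), u2 = (-2, 0, -3), v2 = (0, -2, 0) (multiplying out reproduces the displayed K). The nonzero eigenvalues of U V^T coincide with those of the 2 x 2 matrix G = V^T U = [[v1·u1, v1·u2], [v2·u1, v2·u2]] = [[-2, -9], [2, 0]], and by the Sylvester determinant identity det(I_3 - U V^T) = det(I_2 - V^T U) = det([[3, 9], [-2, 1]]) = (3)(1) - (9)(-2) = 21. (Direct check: I - K =
[[1, -4, 0],
 [3, 1, 1],
 [6, -6, 3]]
has determinant 21.) The finite-dimensional Fredholm alternative says: either (I - K) is invertible, or ker(I - K) ≠ {0} and then range(I - K) = ker((I - K)^*)^⊥, with dim ker(I - K) = dim ker((I - K)^*). Since det(I - K) ≠ 0, 1 is not an eigenvalue of K and ker(I - K) = {0}, so we are in the first case: for every y there is a unique x = (I - K)^(-1) y. (Explicitly, by the Woodbury identity, (I - U V^T)^(-1) = I + U (I_2 - G)^(-1) V^T.)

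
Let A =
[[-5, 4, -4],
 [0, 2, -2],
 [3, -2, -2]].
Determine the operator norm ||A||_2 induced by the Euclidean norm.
||A||_2 ≈ 8.1243 (= sqrt(largest eigenvalue of A^T A))

||A||_2 = sigma_max(A) = sqrt(lambda_max(A^T A)). Form the symmetric matrix M = A^T A =
[[34, -26, 14],
 [-26, 24, -16],
 [14, -16, 24]].
Its characteristic polynomial (trace, sum of principal 2x2 minors, determinant of M give the coefficients) is
  p(λ) = det(λ I - M) = λ^3 - 82λ^2 + 1080λ - 1600.
No integer candidate from the rational root theorem (±divisors of 1600) is a root, so the roots are irrational. The cubic discriminant is Δ = 1756678400 > 0, so there are three distinct real roots. p(1) = -601 and p(2) = 240 have opposite signs, so a root lies in (1, 2); Newton's method refines it to λ ≈ 1.6951. p(14) = 192 and p(15) = -475 have opposite signs, so a root lies in (14, 15); Newton's method refines it to λ ≈ 14.3. p(66) = -16 and p(67) = 3425 have opposite signs, so a root lies in (66, 67); Newton's method refines it to λ ≈ 66.0048. Check (Vieta): the three roots sum to 82, matching tr M = 82.
So the eigenvalues of A^T A are ≈ 1.6951, 14.3, 66.0048 (all ≥ 0, as they must be for A^T A). The largest is λ_max ≈ 66.0048, hence ||A||_2 = sqrt(λ_max) ≈ 8.1243.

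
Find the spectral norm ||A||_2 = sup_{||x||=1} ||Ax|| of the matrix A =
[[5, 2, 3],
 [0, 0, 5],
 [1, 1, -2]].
||A||_2 ≈ 6.9562 (= sqrt(largest eigenvalue of A^T A))

||A||_2 = sigma_max(A) = sqrt(lambda_max(A^T A)). Form the symmetric matrix M = A^T A =
[[26, 11, 13],
 [11, 5, 4],
 [13, 4, 38]].
Its characteristic polynomial (trace, sum of principal 2x2 minors, determinant of M give the coefficients) is
  p(λ) = det(λ I - M) = λ^3 - 69λ^2 + 1002λ - 225.
No integer candidate from the rational root theorem (±divisors of 225) is a root, so the roots are irrational. The cubic discriminant is Δ = 738998937 > 0, so there are three distinct real roots. p(0) = -225 and p(1) = 709 have opposite signs, so a root lies in (0, 1); Newton's method refines it to λ ≈ 0.2281. p(20) = 215 and p(21) = -351 have opposite signs, so a root lies in (20, 21); Newton's method refines it to λ ≈ 20.383. p(48) = -513 and p(49) = 853 have opposite signs, so a root lies in (48, 49); Newton's method refines it to λ ≈ 48.3888. Check (Vieta): the three roots sum to 69, matching tr M = 69.
So the eigenvalues of A^T A are ≈ 0.2281, 20.383, 48.3888 (all ≥ 0, as they must be for A^T A). The largest is λ_max ≈ 48.3888, hence ||A||_2 = sqrt(λ_max) ≈ 6.9562.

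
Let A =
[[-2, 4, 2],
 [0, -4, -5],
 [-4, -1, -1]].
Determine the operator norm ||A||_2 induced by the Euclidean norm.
||A||_2 ≈ 7.794 (= sqrt(largest eigenvalue of A^T A))

||A||_2 = sigma_max(A) = sqrt(lambda_max(A^T A)). Form the symmetric matrix M = A^T A =
[[20, -4, 0],
 [-4, 33, 29],
 [0, 29, 30]].
Its characteristic polynomial (trace, sum of principal 2x2 minors, determinant of M give the coefficients) is
  p(λ) = det(λ I - M) = λ^3 - 83λ^2 + 1393λ - 2500.
No integer candidate from the rational root theorem (±divisors of 2500) is a root, so the roots are irrational. The cubic discriminant is Δ = 1871806333 > 0, so there are three distinct real roots. p(2) = -38 and p(3) = 959 have opposite signs, so a root lies in (2, 3); Newton's method refines it to λ ≈ 2.0355. p(20) = 160 and p(21) = -589 have opposite signs, so a root lies in (20, 21); Newton's method refines it to λ ≈ 20.2186. p(60) = -1720 and p(61) = 611 have opposite signs, so a root lies in (60, 61); Newton's method refines it to λ ≈ 60.7459. Check (Vieta): the three roots sum to 83, matching tr M = 83.
So the eigenvalues of A^T A are ≈ 2.0355, 20.2186, 60.7459 (all ≥ 0, as they must be for A^T A). The largest is λ_max ≈ 60.7459, hence ||A||_2 = sqrt(λ_max) ≈ 7.794.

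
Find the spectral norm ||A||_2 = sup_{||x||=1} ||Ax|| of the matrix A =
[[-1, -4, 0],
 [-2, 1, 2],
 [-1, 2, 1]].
||A||_2 ≈ 4.694 (= sqrt(largest eigenvalue of A^T A))

||A||_2 = sigma_max(A) = sqrt(lambda_max(A^T A)). Form the symmetric matrix M = A^T A =
[[6, 0, -5],
 [0, 21, 4],
 [-5, 4, 5]].
Its characteristic polynomial (trace, sum of principal 2x2 minors, determinant of M give the coefficients) is
  p(λ) = det(λ I - M) = λ^3 - 32λ^2 + 220λ - 9.
No integer candidate from the rational root theorem (±divisors of 9) is a root, so the roots are irrational. The cubic discriminant is Δ = 6928245 > 0, so there are three distinct real roots. p(0) = -9 and p(1) = 180 have opposite signs, so a root lies in (0, 1); Newton's method refines it to λ ≈ 0.0412. p(9) = 108 and p(10) = -9 have opposite signs, so a root lies in (9, 10); Newton's method refines it to λ ≈ 9.9249. p(22) = -9 and p(23) = 290 have opposite signs, so a root lies in (22, 23); Newton's method refines it to λ ≈ 22.0339. Check (Vieta): the three roots sum to 32, matching tr M = 32.
So the eigenvalues of A^T A are ≈ 0.0412, 9.9249, 22.0339 (all ≥ 0, as they must be for A^T A). The largest is λ_max ≈ 22.0339, hence ||A||_2 = sqrt(λ_max) ≈ 4.694.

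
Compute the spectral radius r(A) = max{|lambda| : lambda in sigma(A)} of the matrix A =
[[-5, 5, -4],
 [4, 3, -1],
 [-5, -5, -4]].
r(A) ≈ 9.1731

The eigenvalues of A are the roots of its characteristic polynomial. With M = A (coefficients from the trace, the sum of principal 2x2 minors, and det A):
  p(λ) = det(λ I - M) = λ^3 + 6λ^2 - 52λ - 210.
No integer candidate from the rational root theorem (±divisors of 210) is a root, so the roots are irrational. The cubic discriminant is Δ = 829876 > 0, so there are three distinct real roots. p(-10) = -90 and p(-9) = 15 have opposite signs, so a root lies in (-10, -9); Newton's method refines it to λ ≈ -9.1731. p(-4) = 30 and p(-3) = -27 have opposite signs, so a root lies in (-4, -3); Newton's method refines it to λ ≈ -3.4543. p(6) = -90 and p(7) = 63 have opposite signs, so a root lies in (6, 7); Newton's method refines it to λ ≈ 6.6274. Check (Vieta): the three roots sum to -6, matching tr M = -6.
Thus the eigenvalues (to 4 decimals) are -9.1731 (modulus 9.1731); -3.4543 (modulus 3.4543); 6.6274 (modulus 6.6274). The spectral radius is the largest modulus: r(A) ≈ 9.1731. (Cross-check: r(A) ≤ ||A||_2 ≈ 9.5599; equality holds whenever A is normal, though it can also hold for some non-normal A.)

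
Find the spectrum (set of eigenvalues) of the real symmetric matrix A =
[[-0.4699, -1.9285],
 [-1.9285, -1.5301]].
sigma(A) ≈ {-3, 1}

A is real symmetric, so its spectrum consists of real eigenvalues. Expanding the characteristic polynomial of the displayed matrix gives
  det(λ I - A) = p(λ) = λ^2 + (2)λ + (-3).
Solving p(λ) = 0 yields eigenvalues ≈ -3, 1. (A is shown rounded to 4 decimals, so these recover the underlying integer eigenvalues to within that precision.)
Verification: the trace of A = -2 equals the sum of eigenvalues -2, and det(A) ≈ -3.0001 matches the eigenvalue product -3.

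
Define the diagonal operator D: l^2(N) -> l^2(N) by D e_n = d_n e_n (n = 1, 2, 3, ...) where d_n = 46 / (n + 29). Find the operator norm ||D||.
||D|| = 23/15 (attained at n = 1)

For D diagonal, ||D|| = sup_n |d_n| = sup_n 46/(n + 29). This is positive and strictly decreasing in n, so the supremum is attained at n = 1: d_1 = 46/(1 + 29) = 23/15. Hence ||D|| = 23/15.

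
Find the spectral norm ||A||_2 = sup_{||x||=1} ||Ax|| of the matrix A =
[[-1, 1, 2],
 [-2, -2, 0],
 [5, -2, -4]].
||A||_2 ≈ 7.1313 (= sqrt(largest eigenvalue of A^T A))

||A||_2 = sigma_max(A) = sqrt(lambda_max(A^T A)). Form the symmetric matrix M = A^T A =
[[30, -7, -22],
 [-7, 9, 10],
 [-22, 10, 20]].
Its characteristic polynomial (trace, sum of principal 2x2 minors, determinant of M give the coefficients) is
  p(λ) = det(λ I - M) = λ^3 - 59λ^2 + 417λ - 144.
No integer candidate from the rational root theorem (±divisors of 144) is a root, so the roots are irrational. The cubic discriminant is Δ = 260173557 > 0, so there are three distinct real roots. p(0) = -144 and p(1) = 215 have opposite signs, so a root lies in (0, 1); Newton's method refines it to λ ≈ 0.3639. p(7) = 227 and p(8) = -72 have opposite signs, so a root lies in (7, 8); Newton's method refines it to λ ≈ 7.78. p(50) = -1794 and p(51) = 315 have opposite signs, so a root lies in (50, 51); Newton's method refines it to λ ≈ 50.8561. Check (Vieta): the three roots sum to 59, matching tr M = 59.
So the eigenvalues of A^T A are ≈ 0.3639, 7.78, 50.8561 (all ≥ 0, as they must be for A^T A). The largest is λ_max ≈ 50.8561, hence ||A||_2 = sqrt(λ_max) ≈ 7.1313.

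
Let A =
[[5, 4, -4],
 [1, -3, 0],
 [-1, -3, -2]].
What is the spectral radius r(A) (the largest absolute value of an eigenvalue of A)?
r(A) ≈ 6.0967

The eigenvalues of A are the roots of its characteristic polynomial. With M = A (coefficients from the trace, the sum of principal 2x2 minors, and det A):
  p(λ) = det(λ I - M) = λ^3 - 27λ - 62.
No integer candidate from the rational root theorem (±divisors of 62) is a root, so the roots are irrational. The cubic discriminant is Δ = -25056 < 0, so there is one real root and a complex-conjugate pair. p(6) = -8 and p(7) = 92 have opposite signs, so a root lies in (6, 7); Newton's method refines it to λ ≈ 6.0967. Dividing out (λ - (6.0967)) leaves approximately λ^2 + 6.0967λ + 10.1695. For λ^2 + 6.0967λ + 10.1695 the discriminant is -3.5084. It is negative, so the remaining roots are the complex-conjugate pair λ ≈ -3.0483 ± 0.9365i. Their product equals the constant term, so |λ|^2 ≈ 10.1695 and |λ| ≈ 3.189.
Thus the eigenvalues (to 4 decimals) are 6.0967 (modulus 6.0967); -3.0483 ± 0.9365i (modulus 3.189). The spectral radius is the largest modulus: r(A) ≈ 6.0967. (Cross-check: r(A) ≤ ||A||_2 ≈ 7.7621; equality holds whenever A is normal, though it can also hold for some non-normal A.)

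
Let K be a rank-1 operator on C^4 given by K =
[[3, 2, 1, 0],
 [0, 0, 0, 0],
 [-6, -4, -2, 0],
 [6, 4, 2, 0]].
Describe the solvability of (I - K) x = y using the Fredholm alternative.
(I - K) is singular (det(I - K) = 0, i.e. 1 ∈ sigma(K)). (I - K) x = y is solvable iff y ⊥ ker((I - K)^*) = span{(3, 2, 1, 0)}, i.e. iff 3y_1 + 2y_2 + y_3 = 0. When solvable, the solutions are x = y + c·(1, 0, -2, 2), c arbitrary (ker(I - K) = span{(1, 0, -2, 2)}, dimension 1).

K has rank 1, so it is an outer product K = u v^T: every row of K is a multiple of one row vector. Reading off the entries, u = (1, 0, -2, 2) and v = (3, 2, 1, 0) (row i of K equals u_i·v^T). A rank-one matrix u v^T satisfies K u = u (v·u) and kills the (3)-dimensional subspace v^⊥, so its characteristic polynomial is lambda^3 (lambda - v·u) with v·u = tr K = 1. Hence the eigenvalues of I - K are 1 (multiplicity 3) and 1 - (1) = 0, so det(I - K) = 0. (Direct check: I - K =
[[-2, -2, -1, 0],
 [0, 1, 0, 0],
 [6, 4, 3, 0],
 [-6, -4, -2, 1]]
has determinant 0.) So 1 is an eigenvalue of K and (I - K) is not invertible. The finite-dimensional Fredholm alternative says: either (I - K) is invertible, or ker(I - K) ≠ {0} and then range(I - K) = ker((I - K)^*)^⊥, with dim ker(I - K) = dim ker((I - K)^*). We are in the second case, so we need both kernels. Kernel of I - K: (I - K) u = u - u (v·u) = u - u = 0, so ker(I - K) = span{u} = span{(1, 0, -2, 2)} (it is exactly 1-dimensional because rank(I - K) = 3). Kernel of the adjoint: K is real, so (I - K)^* = I - K^T = I - v u^T, and (I - v u^T) v = v - v (u·v) = 0; hence ker((I - K)^*) = span{v} = span{(3, 2, 1, 0)}. Therefore (I - K) x = y is solvable iff <y, v> = 0, i.e. iff 3y_1 + 2y_2 + y_3 = 0. When this holds, K y = u (v·y) = 0, so (I - K) y = y and x = y is a particular solution; the full solution set is the line x = y + c·u = y + c·(1, 0, -2, 2), c ∈ C.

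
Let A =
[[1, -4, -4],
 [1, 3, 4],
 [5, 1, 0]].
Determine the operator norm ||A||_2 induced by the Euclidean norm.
||A||_2 ≈ 7.5761 (= sqrt(largest eigenvalue of A^T A))

||A||_2 = sigma_max(A) = sqrt(lambda_max(A^T A)). Form the symmetric matrix M = A^T A =
[[27, 4, 0],
 [4, 26, 28],
 [0, 28, 32]].
Its characteristic polynomial (trace, sum of principal 2x2 minors, determinant of M give the coefficients) is
  p(λ) = det(λ I - M) = λ^3 - 85λ^2 + 1598λ - 784.
No integer candidate from the rational root theorem (±divisors of 784) is a root, so the roots are irrational. The cubic discriminant is Δ = 2101493380 > 0, so there are three distinct real roots. p(0) = -784 and p(1) = 730 have opposite signs, so a root lies in (0, 1); Newton's method refines it to λ ≈ 0.504. p(27) = 80 and p(28) = -728 have opposite signs, so a root lies in (27, 28); Newton's method refines it to λ ≈ 27.0993. p(57) = -670 and p(58) = 1072 have opposite signs, so a root lies in (57, 58); Newton's method refines it to λ ≈ 57.3966. Check (Vieta): the three roots sum to 85, matching tr M = 85.
So the eigenvalues of A^T A are ≈ 0.504, 27.0993, 57.3966 (all ≥ 0, as they must be for A^T A). The largest is λ_max ≈ 57.3966, hence ||A||_2 = sqrt(λ_max) ≈ 7.5761.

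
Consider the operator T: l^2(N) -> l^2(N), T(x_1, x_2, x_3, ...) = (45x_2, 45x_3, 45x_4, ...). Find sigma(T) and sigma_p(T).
sigma(T) = closed disk {z in C : |z| ≤ 45}; sigma_p(T) = open disk {z in C : |z| < 45}

Note T = 45·V where V is the unit left shift (V x)_k = x_{k+1}; so sigma(T) = 45·sigma(V) and ||T|| = 45||V||. ||T x||^2 = 2025sum_{k≥2} |x_k|^2 ≤ 2025||x||^2, with equality on {x : x_1 = 0}, so ||T|| = 45. For any lambda with |lambda| < 45, set r = lambda/45 (|r| < 1); the vector x = (1, r, r^2, ...) is in l^2 and satisfies T x = 45(r, r^2, ...) = lambda x, so lambda is an eigenvalue. On the boundary |lambda| = 45 the geometric series diverges, so no l^2 eigenvector exists, but these lambda lie in the approximate point spectrum. Hence sigma(T) is the closed disk of radius 45 and sigma_p(T) is the open disk.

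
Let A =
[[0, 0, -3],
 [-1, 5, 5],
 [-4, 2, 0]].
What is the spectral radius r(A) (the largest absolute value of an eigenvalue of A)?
r(A) ≈ 7.036

The eigenvalues of A are the roots of its characteristic polynomial. With M = A (coefficients from the trace, the sum of principal 2x2 minors, and det A):
  p(λ) = det(λ I - M) = λ^3 - 5λ^2 - 22λ + 54.
No integer candidate from the rational root theorem (±divisors of 54) is a root, so the roots are irrational. The cubic discriminant is Δ = 109880 > 0, so there are three distinct real roots. p(-4) = -2 and p(-3) = 48 have opposite signs, so a root lies in (-4, -3); Newton's method refines it to λ ≈ -3.9695. p(1) = 28 and p(2) = -2 have opposite signs, so a root lies in (1, 2); Newton's method refines it to λ ≈ 1.9335. p(7) = -2 and p(8) = 70 have opposite signs, so a root lies in (7, 8); Newton's method refines it to λ ≈ 7.036. Check (Vieta): the three roots sum to 5, matching tr M = 5.
Thus the eigenvalues (to 4 decimals) are -3.9695 (modulus 3.9695); 1.9335 (modulus 1.9335); 7.036 (modulus 7.036). The spectral radius is the largest modulus: r(A) ≈ 7.036. (Cross-check: r(A) ≤ ||A||_2 ≈ 7.7626; equality holds whenever A is normal, though it can also hold for some non-normal A.)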